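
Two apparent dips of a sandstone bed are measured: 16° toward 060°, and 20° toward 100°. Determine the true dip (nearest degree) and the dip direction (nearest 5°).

The two traces are lines in the plane: v₁ = (sin 60°·cos 16°, cos 60°·cos 16°, −sin 16°), v₂ = (sin 100°·cos 20°, cos 100°·cos 20°, −sin 20°).
The plane normal is n = v₁ × v₂ ∝ (0.209, -0.030, 0.581).
True dip = arccos(n_z / |n|) = arccos(0.9396) = 20.0°.
Dip direction = atan2(0.209, -0.030) = 98° (azimuth of n's horizontal projection).

true dip 20°, dip direction 100°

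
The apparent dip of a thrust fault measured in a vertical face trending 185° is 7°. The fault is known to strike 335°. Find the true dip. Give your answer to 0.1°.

13.8°

The section is 30° from the strike.
tan(true dip) = tan 7° / sin 30° = 0.2456
true dip = arctan 0.2456 = 13.80°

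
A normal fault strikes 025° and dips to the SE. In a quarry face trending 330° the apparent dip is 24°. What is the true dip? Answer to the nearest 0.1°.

β = acute angle between strike 025° and section 330° = 55°.
tan δ = tan α / sin β = tan 24° / sin 55° = 0.4452 / 0.8192 = 0.5435
δ = arctan(0.5435) = 28.53°

28.5°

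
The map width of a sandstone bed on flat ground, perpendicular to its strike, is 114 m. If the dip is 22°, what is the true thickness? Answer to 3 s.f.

True thickness t = w · sin(dip) = 114 × sin 22°
t = 114 × 0.3746 = 42.705 m

42.7 m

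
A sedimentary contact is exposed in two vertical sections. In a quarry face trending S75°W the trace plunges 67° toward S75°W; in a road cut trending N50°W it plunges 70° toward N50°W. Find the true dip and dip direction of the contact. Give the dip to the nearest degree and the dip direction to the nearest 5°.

true dip 71°, dip direction 290°

Represent each trace as a vector plunging at its apparent dip toward its trend (east-north-up frame): v₁ = (-0.377, -0.101, -0.921), v₂ = (-0.262, 0.220, -0.940).
The plane normal is n = v₁ × v₂ ∝ (-0.297, 0.113, 0.109).
True dip = arccos(n_z / |n|) = arccos(0.3252) = 71.0°.
The horizontal component of n points toward azimuth atan2(n_x, n_y) = 291°, the dip direction.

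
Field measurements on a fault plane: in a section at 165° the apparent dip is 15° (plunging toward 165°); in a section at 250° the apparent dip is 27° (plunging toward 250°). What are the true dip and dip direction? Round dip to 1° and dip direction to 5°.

true dip 29°, dip direction 225°

Each apparent-dip line lies in the plane. As unit vectors (x east, y north, z up), v₁ plunges 15°→165° and v₂ plunges 27°→250°.
Cross product v₁ × v₂ gives the pole to the plane: n ∝ (-0.345, -0.330, 0.857).
Dip δ = arctan(|n_h|/n_z) = arctan(0.477/0.857) = 29.1°.
Dip direction = azimuth of (n_x, n_y) = atan2(-0.345, -0.330) = 226°.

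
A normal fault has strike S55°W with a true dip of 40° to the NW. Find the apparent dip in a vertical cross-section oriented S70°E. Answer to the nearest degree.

The section lies 55° from the strike.
tan α = tan 40° × sin 55° = 0.8391 × 0.8192 = 0.6874
α = arctan(0.6874) = 34.50°

35°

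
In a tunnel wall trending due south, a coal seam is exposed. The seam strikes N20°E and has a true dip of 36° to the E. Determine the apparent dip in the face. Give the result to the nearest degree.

Angle between strike (N20°E) and section (due south): β = 20°.
tan(apparent dip) = tan 36° · sin 20° = 0.2485
apparent dip = arctan 0.2485 = 13.95°

14°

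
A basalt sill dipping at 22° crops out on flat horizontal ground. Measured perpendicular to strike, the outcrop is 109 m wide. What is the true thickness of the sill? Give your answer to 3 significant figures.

40.8 m

True thickness t = w · sin(dip) = 109 × sin 22°
t = 109 × 0.3746 = 40.832 m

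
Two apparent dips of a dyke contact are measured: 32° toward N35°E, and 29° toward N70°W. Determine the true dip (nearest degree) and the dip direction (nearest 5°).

true dip 44°, dip direction 345°

The two traces are lines in the plane: v₁ = (sin 35°·cos 32°, cos 35°·cos 32°, −sin 32°), v₂ = (sin 290°·cos 29°, cos 290°·cos 29°, −sin 29°).
n = v₁ × v₂ = (-0.178, 0.671, 0.716) (taken with n_z > 0).
Dip δ = arctan(|n_h|/n_z) = arctan(0.695/0.716) = 44.1°.
Dip direction = atan2(-0.178, 0.671) = 345° (azimuth of n's horizontal projection).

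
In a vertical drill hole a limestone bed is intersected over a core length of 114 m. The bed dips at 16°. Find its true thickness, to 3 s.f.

110 m

True thickness t = h · cos(dip) = 114 × cos 16°
t = 114 × 0.9613 = 109.584 m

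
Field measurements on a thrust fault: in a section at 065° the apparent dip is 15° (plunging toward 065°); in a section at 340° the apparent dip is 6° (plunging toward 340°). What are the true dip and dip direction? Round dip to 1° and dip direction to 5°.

The two traces are lines in the plane: v₁ = (sin 65°·cos 15°, cos 65°·cos 15°, −sin 15°), v₂ = (sin 340°·cos 6°, cos 340°·cos 6°, −sin 6°).
n = v₁ × v₂ = (0.199, 0.180, 0.957) (taken with n_z > 0).
tan δ = √(n_x²+n_y²)/n_z = 0.268/0.957, so δ = 15.7°.
Dip direction = atan2(0.199, 0.180) = 48° (azimuth of n's horizontal projection).

true dip 16°, dip direction 050°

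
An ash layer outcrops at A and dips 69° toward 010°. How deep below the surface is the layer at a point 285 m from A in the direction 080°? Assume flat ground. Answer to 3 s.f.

The hole lies 70° from the dip direction, so the down-dip offset is 285 × cos 70° = 97.48 m.
Depth = down-dip offset × tan(dip) = 97.48 × tan 69° = 97.48 × 2.6051
Depth = 253.93 m

254 m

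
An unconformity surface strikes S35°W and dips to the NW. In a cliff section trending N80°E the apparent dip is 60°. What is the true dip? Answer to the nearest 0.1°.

67.8°

β = acute angle between strike S35°W and section N80°E = 45°.
tan(true dip) = tan 60° / sin 45° = 2.4495
true dip = arctan 2.4495 = 67.79°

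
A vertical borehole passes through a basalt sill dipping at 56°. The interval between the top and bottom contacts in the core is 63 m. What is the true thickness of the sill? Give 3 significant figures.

True thickness t = h · cos(dip) = 63 × cos 56°
t = 63 × 0.5592 = 35.229 m

35.2 m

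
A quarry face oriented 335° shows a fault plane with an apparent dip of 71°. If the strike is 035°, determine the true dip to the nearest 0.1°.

73.4°

β = acute angle between strike 035° and section 335° = 60°.
tan δ = tan α / sin β = tan 71° / sin 60° = 2.9042 / 0.8660 = 3.3535
δ = arctan(3.3535) = 73.40°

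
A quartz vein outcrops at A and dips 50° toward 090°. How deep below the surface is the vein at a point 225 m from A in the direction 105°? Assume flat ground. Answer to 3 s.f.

259 m

The hole lies 15° from the dip direction, so the down-dip offset is 225 × cos 15° = 217.33 m.
Depth = down-dip offset × tan(dip) = 217.33 × tan 50° = 217.33 × 1.1918
Depth = 259.01 m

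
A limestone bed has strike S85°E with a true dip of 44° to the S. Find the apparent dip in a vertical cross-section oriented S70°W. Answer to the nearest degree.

22°

Angle between strike (S85°E) and section (S70°W): β = 25°.
tan α = tan 44° × sin 25° = 0.9657 × 0.4226 = 0.4081
apparent dip = arctan 0.4081 = 22.20°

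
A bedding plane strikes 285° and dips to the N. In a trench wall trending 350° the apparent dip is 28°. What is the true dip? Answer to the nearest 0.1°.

30.4°

The section is 65° from the strike.
tan δ = tan α / sin β = tan 28° / sin 65° = 0.5317 / 0.9063 = 0.5867
δ = arctan(0.5867) = 30.40°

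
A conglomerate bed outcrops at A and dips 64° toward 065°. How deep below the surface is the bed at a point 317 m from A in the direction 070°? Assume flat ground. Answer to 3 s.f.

The hole lies 5° from the dip direction, so the down-dip offset is 317 × cos 5° = 315.79 m.
Depth = down-dip offset × tan(dip) = 315.79 × tan 64° = 315.79 × 2.0503
Depth = 647.47 m

647 m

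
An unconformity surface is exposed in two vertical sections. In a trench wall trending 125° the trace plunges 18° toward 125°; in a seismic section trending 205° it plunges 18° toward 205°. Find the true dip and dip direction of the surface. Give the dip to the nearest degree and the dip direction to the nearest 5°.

true dip 23°, dip direction 165°

Each apparent-dip line lies in the plane. As unit vectors (x east, y north, z up), v₁ plunges 18°→125° and v₂ plunges 18°→205°.
The plane normal is n = v₁ × v₂ ∝ (0.098, -0.365, 0.891).
Dip δ = arctan(|n_h|/n_z) = arctan(0.378/0.891) = 23.0°.
Dip direction = atan2(0.098, -0.365) = 165° (azimuth of n's horizontal projection).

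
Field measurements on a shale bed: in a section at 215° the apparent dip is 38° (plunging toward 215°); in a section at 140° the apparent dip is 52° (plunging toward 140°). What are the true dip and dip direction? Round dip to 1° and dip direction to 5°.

true dip 54°, dip direction 160°

Each apparent-dip line lies in the plane. As unit vectors (x east, y north, z up), v₁ plunges 38°→215° and v₂ plunges 52°→140°.
Cross product v₁ × v₂ gives the pole to the plane: n ∝ (0.218, -0.600, 0.469).
tan δ = √(n_x²+n_y²)/n_z = 0.638/0.469, so δ = 53.7°.
Dip direction = azimuth of (n_x, n_y) = atan2(0.218, -0.600) = 160°.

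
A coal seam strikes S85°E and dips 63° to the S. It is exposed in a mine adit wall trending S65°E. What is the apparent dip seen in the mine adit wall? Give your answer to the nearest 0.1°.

33.9°

The strike is S85°E and the section trends S65°E; the acute angle between them is β = 20°.
tan(apparent dip) = tan 63° · sin 20° = 0.6713
α = arctan(0.6713) = 33.87°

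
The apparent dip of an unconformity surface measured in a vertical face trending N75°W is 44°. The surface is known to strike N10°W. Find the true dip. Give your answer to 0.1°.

The section is 65° from the strike.
tan δ = tan α / sin β = tan 44° / sin 65° = 0.9657 / 0.9063 = 1.0655
δ = arctan(1.0655) = 46.82°

46.8°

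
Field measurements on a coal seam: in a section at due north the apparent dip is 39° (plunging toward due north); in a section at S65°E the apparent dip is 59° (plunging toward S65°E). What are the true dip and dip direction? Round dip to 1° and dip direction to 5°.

Each apparent-dip line lies in the plane. As unit vectors (x east, y north, z up), v₁ plunges 39°→due north and v₂ plunges 59°→S65°E.
n = v₁ × v₂ = (0.803, 0.294, 0.363) (taken with n_z > 0).
tan δ = √(n_x²+n_y²)/n_z = 0.855/0.363, so δ = 67.0°.
The horizontal component of n points toward azimuth atan2(n_x, n_y) = 70°, the dip direction.

true dip 67°, dip direction 070°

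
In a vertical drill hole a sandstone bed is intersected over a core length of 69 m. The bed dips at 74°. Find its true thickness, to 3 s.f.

True thickness t = h · cos(dip) = 69 × cos 74°
t = 69 × 0.2756 = 19.019 m

19.0 m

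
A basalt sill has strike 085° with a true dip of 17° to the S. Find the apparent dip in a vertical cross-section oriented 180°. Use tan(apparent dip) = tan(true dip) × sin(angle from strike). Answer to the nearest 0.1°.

16.9°

The section lies 85° from the strike.
tan α = tan 17° × sin 85° = 0.3057 × 0.9962 = 0.3046
α = arctan(0.3046) = 16.94°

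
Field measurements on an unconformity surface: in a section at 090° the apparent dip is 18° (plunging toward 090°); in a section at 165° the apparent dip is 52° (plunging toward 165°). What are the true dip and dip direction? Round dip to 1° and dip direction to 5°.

Each apparent-dip line lies in the plane. As unit vectors (x east, y north, z up), v₁ plunges 18°→090° and v₂ plunges 52°→165°.
n = v₁ × v₂ = (0.184, -0.700, 0.566) (taken with n_z > 0).
True dip = arccos(n_z / |n|) = arccos(0.6157) = 52.0°.
Dip direction = azimuth of (n_x, n_y) = atan2(0.184, -0.700) = 165°.

true dip 52°, dip direction 165°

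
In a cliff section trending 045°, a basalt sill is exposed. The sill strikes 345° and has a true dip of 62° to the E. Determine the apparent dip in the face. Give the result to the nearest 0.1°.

The section lies 60° from the strike.
tan(apparent dip) = tan 62° · sin 60° = 1.6288
apparent dip = arctan 1.6288 = 58.45°

58.5°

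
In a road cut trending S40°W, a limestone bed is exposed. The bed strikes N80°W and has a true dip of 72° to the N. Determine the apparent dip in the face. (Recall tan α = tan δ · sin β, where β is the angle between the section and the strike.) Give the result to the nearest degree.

69°

The section lies 60° from the strike.
tan α = tan 72° × sin 60° = 3.0777 × 0.8660 = 2.6654
apparent dip = arctan 2.6654 = 69.43°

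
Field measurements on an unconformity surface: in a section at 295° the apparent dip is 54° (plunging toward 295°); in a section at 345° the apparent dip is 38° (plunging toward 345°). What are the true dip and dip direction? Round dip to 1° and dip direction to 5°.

true dip 54°, dip direction 290°

Each apparent-dip line lies in the plane. As unit vectors (x east, y north, z up), v₁ plunges 54°→295° and v₂ plunges 38°→345°.
n = v₁ × v₂ = (-0.463, 0.163, 0.355) (taken with n_z > 0).
Dip δ = arctan(|n_h|/n_z) = arctan(0.491/0.355) = 54.1°.
Dip direction = azimuth of (n_x, n_y) = atan2(-0.463, 0.163) = 289°.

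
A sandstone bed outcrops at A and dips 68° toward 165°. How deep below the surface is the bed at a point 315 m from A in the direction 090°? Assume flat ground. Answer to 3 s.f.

The hole lies 75° from the dip direction, so the down-dip offset is 315 × cos 75° = 81.53 m.
Depth = down-dip offset × tan(dip) = 81.53 × tan 68° = 81.53 × 2.4751
Depth = 201.79 m

202 m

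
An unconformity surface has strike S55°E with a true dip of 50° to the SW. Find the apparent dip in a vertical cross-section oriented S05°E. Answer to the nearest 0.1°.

The section lies 50° from the strike.
tan α = tan 50° × sin 50° = 1.1918 × 0.7660 = 0.9129
apparent dip = arctan 0.9129 = 42.39°

42.4°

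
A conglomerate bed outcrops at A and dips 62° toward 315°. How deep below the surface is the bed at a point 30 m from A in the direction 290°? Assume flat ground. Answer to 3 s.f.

51.1 m

The hole lies 25° from the dip direction, so the down-dip offset is 30 × cos 25° = 27.19 m.
Depth = down-dip offset × tan(dip) = 27.19 × tan 62° = 27.19 × 1.8807
Depth = 51.14 m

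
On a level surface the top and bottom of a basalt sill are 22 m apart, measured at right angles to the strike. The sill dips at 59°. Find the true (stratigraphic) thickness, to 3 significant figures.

True thickness t = w · sin(dip) = 22 × sin 59°
t = 22 × 0.8572 = 18.858 m

18.9 m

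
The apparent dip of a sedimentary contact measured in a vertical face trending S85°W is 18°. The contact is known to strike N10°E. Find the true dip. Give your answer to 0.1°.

18.6°

β = acute angle between strike N10°E and section S85°W = 75°.
tan δ = tan α / sin β = tan 18° / sin 75° = 0.3249 / 0.9659 = 0.3364
true dip = arctan 0.3364 = 18.59°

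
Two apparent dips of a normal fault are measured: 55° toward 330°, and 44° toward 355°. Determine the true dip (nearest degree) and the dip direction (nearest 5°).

true dip 58°, dip direction 300°

Represent each trace as a vector plunging at its apparent dip toward its trend (east-north-up frame): v₁ = (-0.287, 0.497, -0.819), v₂ = (-0.063, 0.717, -0.695).
Cross product v₁ × v₂ gives the pole to the plane: n ∝ (-0.242, 0.148, 0.174).
Dip δ = arctan(|n_h|/n_z) = arctan(0.284/0.174) = 58.4°.
Dip direction = azimuth of (n_x, n_y) = atan2(-0.242, 0.148) = 301°.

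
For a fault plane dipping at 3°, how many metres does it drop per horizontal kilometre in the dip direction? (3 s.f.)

52.4 m

drop per km = 1000 × tan 3° = 1000 × 0.0524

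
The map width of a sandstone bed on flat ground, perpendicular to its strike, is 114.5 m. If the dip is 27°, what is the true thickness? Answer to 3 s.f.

True thickness t = w · sin(dip) = 114.5 × sin 27°
t = 114.5 × 0.4540 = 51.982 m

52.0 m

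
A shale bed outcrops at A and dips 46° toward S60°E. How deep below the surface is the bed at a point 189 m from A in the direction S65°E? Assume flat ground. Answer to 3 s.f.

The hole lies 5° from the dip direction, so the down-dip offset is 189 × cos 5° = 188.28 m.
Depth = down-dip offset × tan(dip) = 188.28 × tan 46° = 188.28 × 1.0355
Depth = 194.97 m

195 m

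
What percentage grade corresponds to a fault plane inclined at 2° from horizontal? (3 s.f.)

grade % = 100 × tan 2° = 100 × 0.0349

3.49%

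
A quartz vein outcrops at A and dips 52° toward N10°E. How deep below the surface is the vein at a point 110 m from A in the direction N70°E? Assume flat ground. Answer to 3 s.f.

70.4 m

The hole lies 60° from the dip direction, so the down-dip offset is 110 × cos 60° = 55.00 m.
Depth = down-dip offset × tan(dip) = 55.00 × tan 52° = 55.00 × 1.2799
Depth = 70.40 m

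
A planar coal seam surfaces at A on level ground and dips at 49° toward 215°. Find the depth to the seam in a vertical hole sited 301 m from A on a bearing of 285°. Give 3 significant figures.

118 m

The hole lies 70° from the dip direction, so the down-dip offset is 301 × cos 70° = 102.95 m.
Depth = down-dip offset × tan(dip) = 102.95 × tan 49° = 102.95 × 1.1504
Depth = 118.43 m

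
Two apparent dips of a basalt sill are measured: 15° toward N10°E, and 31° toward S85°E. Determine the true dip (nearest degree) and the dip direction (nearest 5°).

true dip 33°, dip direction 075°

The two traces are lines in the plane: v₁ = (sin 10°·cos 15°, cos 10°·cos 15°, −sin 15°), v₂ = (sin 95°·cos 31°, cos 95°·cos 31°, −sin 31°).
n = v₁ × v₂ = (0.509, 0.135, 0.825) (taken with n_z > 0).
Dip δ = arctan(|n_h|/n_z) = arctan(0.527/0.825) = 32.6°.
The horizontal component of n points toward azimuth atan2(n_x, n_y) = 75°, the dip direction.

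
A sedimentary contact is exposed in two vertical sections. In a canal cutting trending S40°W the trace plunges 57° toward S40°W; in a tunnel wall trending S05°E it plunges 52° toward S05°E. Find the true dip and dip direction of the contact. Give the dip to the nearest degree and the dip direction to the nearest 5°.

true dip 57°, dip direction 210°

The two traces are lines in the plane: v₁ = (sin 220°·cos 57°, cos 220°·cos 57°, −sin 57°), v₂ = (sin 175°·cos 52°, cos 175°·cos 52°, −sin 52°).
The plane normal is n = v₁ × v₂ ∝ (-0.186, -0.321, 0.237).
Dip δ = arctan(|n_h|/n_z) = arctan(0.371/0.237) = 57.4°.
The horizontal component of n points toward azimuth atan2(n_x, n_y) = 210°, the dip direction.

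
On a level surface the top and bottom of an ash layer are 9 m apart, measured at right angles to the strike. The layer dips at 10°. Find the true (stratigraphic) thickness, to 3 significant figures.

True thickness t = w · sin(dip) = 9 × sin 10°
t = 9 × 0.1736 = 1.563 m

1.56 m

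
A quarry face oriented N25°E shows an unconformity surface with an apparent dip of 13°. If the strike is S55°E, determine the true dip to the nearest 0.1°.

β = acute angle between strike S55°E and section N25°E = 80°.
tan(true dip) = tan 13° / sin 80° = 0.2344
true dip = arctan 0.2344 = 13.19°

13.2°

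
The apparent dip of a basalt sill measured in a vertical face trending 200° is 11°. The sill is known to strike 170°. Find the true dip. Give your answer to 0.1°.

β = acute angle between strike 170° and section 200° = 30°.
tan(true dip) = tan 11° / sin 30° = 0.3888
true dip = arctan 0.3888 = 21.24°

21.2°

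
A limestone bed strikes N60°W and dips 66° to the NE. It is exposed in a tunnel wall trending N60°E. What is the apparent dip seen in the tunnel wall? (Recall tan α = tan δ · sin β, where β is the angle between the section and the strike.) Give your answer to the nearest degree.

The section lies 60° from the strike.
tan(apparent dip) = tan 66° · sin 60° = 1.9451
apparent dip = arctan 1.9451 = 62.79°

63°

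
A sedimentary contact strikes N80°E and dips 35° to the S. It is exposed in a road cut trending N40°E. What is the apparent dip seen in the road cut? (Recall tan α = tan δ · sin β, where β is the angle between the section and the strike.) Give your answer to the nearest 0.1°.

24.2°

Angle between strike (N80°E) and section (N40°E): β = 40°.
tan(apparent dip) = tan 35° · sin 40° = 0.4501
α = arctan(0.4501) = 24.23°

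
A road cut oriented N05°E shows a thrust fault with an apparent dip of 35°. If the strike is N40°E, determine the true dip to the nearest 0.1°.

50.7°

β = acute angle between strike N40°E and section N05°E = 35°.
tan δ = tan α / sin β = tan 35° / sin 35° = 0.7002 / 0.5736 = 1.2208
δ = arctan(1.2208) = 50.68°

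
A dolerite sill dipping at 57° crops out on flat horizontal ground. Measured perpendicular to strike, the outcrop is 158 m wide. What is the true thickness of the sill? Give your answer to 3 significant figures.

133 m

True thickness t = w · sin(dip) = 158 × sin 57°
t = 158 × 0.8387 = 132.510 m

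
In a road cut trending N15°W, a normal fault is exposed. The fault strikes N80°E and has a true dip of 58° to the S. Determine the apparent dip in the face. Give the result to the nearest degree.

58°

The section lies 85° from the strike.
tan(apparent dip) = tan 58° · sin 85° = 1.5942
α = arctan(1.5942) = 57.90°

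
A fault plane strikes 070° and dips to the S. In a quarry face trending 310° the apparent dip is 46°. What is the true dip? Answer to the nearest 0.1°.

The section is 60° from the strike.
tan(true dip) = tan 46° / sin 60° = 1.1957
δ = arctan(1.1957) = 50.09°

50.1°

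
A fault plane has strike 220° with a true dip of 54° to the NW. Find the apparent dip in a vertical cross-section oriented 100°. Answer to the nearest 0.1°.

50.0°

Angle between strike (220°) and section (100°): β = 60°.
tan(apparent dip) = tan 54° · sin 60° = 1.1920
apparent dip = arctan 1.1920 = 50.01°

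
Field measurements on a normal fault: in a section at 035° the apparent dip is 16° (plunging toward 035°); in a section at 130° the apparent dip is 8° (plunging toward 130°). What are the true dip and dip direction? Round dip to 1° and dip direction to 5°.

true dip 18°, dip direction 065°

The two traces are lines in the plane: v₁ = (sin 35°·cos 16°, cos 35°·cos 16°, −sin 16°), v₂ = (sin 130°·cos 8°, cos 130°·cos 8°, −sin 8°).
n = v₁ × v₂ = (0.285, 0.132, 0.948) (taken with n_z > 0).
True dip = arccos(n_z / |n|) = arccos(0.9492) = 18.3°.
Dip direction = azimuth of (n_x, n_y) = atan2(0.285, 0.132) = 65°.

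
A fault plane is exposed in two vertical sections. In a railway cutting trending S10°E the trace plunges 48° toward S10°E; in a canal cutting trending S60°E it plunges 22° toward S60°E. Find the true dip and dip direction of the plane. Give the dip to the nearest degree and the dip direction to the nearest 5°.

The two traces are lines in the plane: v₁ = (sin 170°·cos 48°, cos 170°·cos 48°, −sin 48°), v₂ = (sin 120°·cos 22°, cos 120°·cos 22°, −sin 22°).
n = v₁ × v₂ = (-0.098, -0.553, 0.475) (taken with n_z > 0).
True dip = arccos(n_z / |n|) = arccos(0.6459) = 49.8°.
Dip direction = azimuth of (n_x, n_y) = atan2(-0.098, -0.553) = 190°.

true dip 50°, dip direction 190°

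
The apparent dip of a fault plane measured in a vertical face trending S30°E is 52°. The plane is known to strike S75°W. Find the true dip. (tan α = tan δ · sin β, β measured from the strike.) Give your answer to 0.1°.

β = acute angle between strike S75°W and section S30°E = 75°.
tan δ = tan α / sin β = tan 52° / sin 75° = 1.2799 / 0.9659 = 1.3251
δ = arctan(1.3251) = 52.96°

53.0°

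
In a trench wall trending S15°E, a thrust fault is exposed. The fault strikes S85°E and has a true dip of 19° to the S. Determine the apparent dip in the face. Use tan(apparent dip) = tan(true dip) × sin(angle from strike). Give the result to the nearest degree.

The strike is S85°E and the section trends S15°E; the acute angle between them is β = 70°.
tan α = tan 19° × sin 70° = 0.3443 × 0.9397 = 0.3236
α = arctan(0.3236) = 17.93°

18°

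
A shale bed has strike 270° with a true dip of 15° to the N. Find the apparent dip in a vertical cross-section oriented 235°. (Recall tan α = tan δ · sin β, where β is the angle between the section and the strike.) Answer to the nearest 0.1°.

8.7°

The strike is 270° and the section trends 235°; the acute angle between them is β = 35°.
tan α = tan 15° × sin 35° = 0.2679 × 0.5736 = 0.1537
apparent dip = arctan 0.1537 = 8.74°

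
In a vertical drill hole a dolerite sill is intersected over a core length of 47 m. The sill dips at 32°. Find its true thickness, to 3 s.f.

True thickness t = h · cos(dip) = 47 × cos 32°
t = 47 × 0.8480 = 39.858 m

39.9 m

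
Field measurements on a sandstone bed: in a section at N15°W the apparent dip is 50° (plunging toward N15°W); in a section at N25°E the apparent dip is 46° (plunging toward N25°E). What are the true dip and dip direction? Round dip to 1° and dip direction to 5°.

Represent each trace as a vector plunging at its apparent dip toward its trend (east-north-up frame): v₁ = (-0.166, 0.621, -0.766), v₂ = (0.294, 0.630, -0.719).
Cross product v₁ × v₂ gives the pole to the plane: n ∝ (-0.036, 0.345, 0.287).
Dip δ = arctan(|n_h|/n_z) = arctan(0.346/0.287) = 50.4°.
The horizontal component of n points toward azimuth atan2(n_x, n_y) = 354°, the dip direction.

true dip 50°, dip direction 355°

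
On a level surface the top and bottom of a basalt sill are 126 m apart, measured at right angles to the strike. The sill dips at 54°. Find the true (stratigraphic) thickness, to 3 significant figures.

102 m

True thickness t = w · sin(dip) = 126 × sin 54°
t = 126 × 0.8090 = 101.936 m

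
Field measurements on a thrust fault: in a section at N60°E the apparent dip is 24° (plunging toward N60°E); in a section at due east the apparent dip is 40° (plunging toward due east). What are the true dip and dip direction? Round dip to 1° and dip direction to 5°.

true dip 45°, dip direction 125°

Represent each trace as a vector plunging at its apparent dip toward its trend (east-north-up frame): v₁ = (0.791, 0.457, -0.407), v₂ = (0.766, 0.000, -0.643).
n = v₁ × v₂ = (0.294, -0.197, 0.350) (taken with n_z > 0).
Dip δ = arctan(|n_h|/n_z) = arctan(0.354/0.350) = 45.3°.
The horizontal component of n points toward azimuth atan2(n_x, n_y) = 124°, the dip direction.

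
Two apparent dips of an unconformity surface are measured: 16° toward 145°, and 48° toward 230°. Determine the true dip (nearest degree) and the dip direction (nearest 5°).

true dip 48°, dip direction 220°

Each apparent-dip line lies in the plane. As unit vectors (x east, y north, z up), v₁ plunges 16°→145° and v₂ plunges 48°→230°.
The plane normal is n = v₁ × v₂ ∝ (-0.467, -0.551, 0.641).
Dip δ = arctan(|n_h|/n_z) = arctan(0.722/0.641) = 48.4°.
Dip direction = azimuth of (n_x, n_y) = atan2(-0.467, -0.551) = 220°.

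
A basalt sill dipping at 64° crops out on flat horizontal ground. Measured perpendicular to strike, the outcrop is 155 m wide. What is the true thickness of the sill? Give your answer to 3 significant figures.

True thickness t = w · sin(dip) = 155 × sin 64°
t = 155 × 0.8988 = 139.313 m

139 m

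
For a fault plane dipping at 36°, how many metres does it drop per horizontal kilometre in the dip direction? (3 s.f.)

drop per km = 1000 × tan 36° = 1000 × 0.7265

727 m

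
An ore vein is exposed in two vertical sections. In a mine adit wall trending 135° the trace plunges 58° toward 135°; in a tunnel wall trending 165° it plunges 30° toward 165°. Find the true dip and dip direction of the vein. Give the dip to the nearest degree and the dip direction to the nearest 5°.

true dip 66°, dip direction 090°

Represent each trace as a vector plunging at its apparent dip toward its trend (east-north-up frame): v₁ = (0.375, -0.375, -0.848), v₂ = (0.224, -0.837, -0.500).
Cross product v₁ × v₂ gives the pole to the plane: n ∝ (0.522, 0.003, 0.229).
True dip = arccos(n_z / |n|) = arccos(0.4024) = 66.3°.
The horizontal component of n points toward azimuth atan2(n_x, n_y) = 90°, the dip direction.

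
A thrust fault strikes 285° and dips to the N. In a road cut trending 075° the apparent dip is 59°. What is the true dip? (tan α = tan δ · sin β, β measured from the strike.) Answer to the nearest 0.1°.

β = acute angle between strike 285° and section 075° = 30°.
tan(true dip) = tan 59° / sin 30° = 3.3286
δ = arctan(3.3286) = 73.28°

73.3°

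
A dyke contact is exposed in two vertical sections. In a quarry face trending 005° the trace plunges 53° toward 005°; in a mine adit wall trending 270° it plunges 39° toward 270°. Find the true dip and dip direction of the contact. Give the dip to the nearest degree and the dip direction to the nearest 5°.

true dip 58°, dip direction 330°

Each apparent-dip line lies in the plane. As unit vectors (x east, y north, z up), v₁ plunges 53°→005° and v₂ plunges 39°→270°.
Cross product v₁ × v₂ gives the pole to the plane: n ∝ (-0.377, 0.654, 0.466).
True dip = arccos(n_z / |n|) = arccos(0.5253) = 58.3°.
The horizontal component of n points toward azimuth atan2(n_x, n_y) = 330°, the dip direction.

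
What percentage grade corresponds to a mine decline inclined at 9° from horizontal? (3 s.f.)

grade % = 100 × tan 9° = 100 × 0.1584

15.8%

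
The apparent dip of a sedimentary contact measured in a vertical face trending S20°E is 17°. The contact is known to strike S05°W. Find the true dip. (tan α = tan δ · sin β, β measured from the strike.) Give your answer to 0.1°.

The section is 25° from the strike.
tan δ = tan α / sin β = tan 17° / sin 25° = 0.3057 / 0.4226 = 0.7234
δ = arctan(0.7234) = 35.88°

35.9°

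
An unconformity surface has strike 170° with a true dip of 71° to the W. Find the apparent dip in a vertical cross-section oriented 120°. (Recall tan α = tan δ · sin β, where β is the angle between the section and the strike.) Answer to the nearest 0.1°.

65.8°

The section lies 50° from the strike.
tan(apparent dip) = tan 71° · sin 50° = 2.2248
apparent dip = arctan 2.2248 = 65.80°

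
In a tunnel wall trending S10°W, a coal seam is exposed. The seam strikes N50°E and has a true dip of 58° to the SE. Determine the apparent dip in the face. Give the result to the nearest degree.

46°

The strike is N50°E and the section trends S10°W; the acute angle between them is β = 40°.
tan(apparent dip) = tan 58° · sin 40° = 1.0287
apparent dip = arctan 1.0287 = 45.81°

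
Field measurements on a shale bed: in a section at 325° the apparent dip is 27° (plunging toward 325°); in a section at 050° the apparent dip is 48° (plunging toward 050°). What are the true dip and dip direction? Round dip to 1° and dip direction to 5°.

true dip 50°, dip direction 030°

Represent each trace as a vector plunging at its apparent dip toward its trend (east-north-up frame): v₁ = (-0.511, 0.730, -0.454), v₂ = (0.513, 0.430, -0.743).
The plane normal is n = v₁ × v₂ ∝ (0.347, 0.613, 0.594).
tan δ = √(n_x²+n_y²)/n_z = 0.704/0.594, so δ = 49.8°.
Dip direction = azimuth of (n_x, n_y) = atan2(0.347, 0.613) = 30°.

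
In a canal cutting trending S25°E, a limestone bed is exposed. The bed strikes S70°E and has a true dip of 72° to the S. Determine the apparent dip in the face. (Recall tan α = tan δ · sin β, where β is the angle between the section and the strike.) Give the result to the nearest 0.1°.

65.3°

The strike is S70°E and the section trends S25°E; the acute angle between them is β = 45°.
tan α = tan 72° × sin 45° = 3.0777 × 0.7071 = 2.1763
apparent dip = arctan 2.1763 = 65.32°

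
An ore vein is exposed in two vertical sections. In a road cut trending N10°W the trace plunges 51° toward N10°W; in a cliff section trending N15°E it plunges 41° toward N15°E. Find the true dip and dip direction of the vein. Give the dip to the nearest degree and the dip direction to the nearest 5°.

true dip 54°, dip direction 325°

Represent each trace as a vector plunging at its apparent dip toward its trend (east-north-up frame): v₁ = (-0.109, 0.620, -0.777), v₂ = (0.195, 0.729, -0.656).
The plane normal is n = v₁ × v₂ ∝ (-0.160, 0.223, 0.201).
True dip = arccos(n_z / |n|) = arccos(0.5898) = 53.9°.
Dip direction = atan2(-0.160, 0.223) = 324° (azimuth of n's horizontal projection).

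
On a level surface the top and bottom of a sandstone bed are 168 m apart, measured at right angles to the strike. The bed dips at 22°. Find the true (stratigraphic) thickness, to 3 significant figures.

True thickness t = w · sin(dip) = 168 × sin 22°
t = 168 × 0.3746 = 62.934 m

62.9 m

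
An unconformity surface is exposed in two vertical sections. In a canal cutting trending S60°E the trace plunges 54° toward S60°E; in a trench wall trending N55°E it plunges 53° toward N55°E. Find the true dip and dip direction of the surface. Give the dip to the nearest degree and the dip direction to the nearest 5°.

Represent each trace as a vector plunging at its apparent dip toward its trend (east-north-up frame): v₁ = (0.509, -0.294, -0.809), v₂ = (0.493, 0.345, -0.799).
n = v₁ × v₂ = (0.514, 0.008, 0.321) (taken with n_z > 0).
Dip δ = arctan(|n_h|/n_z) = arctan(0.514/0.321) = 58.0°.
Dip direction = azimuth of (n_x, n_y) = atan2(0.514, 0.008) = 89°.

true dip 58°, dip direction 090°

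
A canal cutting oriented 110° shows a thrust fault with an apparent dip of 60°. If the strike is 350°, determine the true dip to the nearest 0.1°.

63.4°

β = acute angle between strike 350° and section 110° = 60°.
tan δ = tan α / sin β = tan 60° / sin 60° = 1.7321 / 0.8660 = 2.0000
true dip = arctan 2.0000 = 63.43°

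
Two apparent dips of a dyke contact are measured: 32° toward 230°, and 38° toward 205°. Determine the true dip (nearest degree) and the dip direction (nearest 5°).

true dip 39°, dip direction 190°

Represent each trace as a vector plunging at its apparent dip toward its trend (east-north-up frame): v₁ = (-0.650, -0.545, -0.530), v₂ = (-0.333, -0.714, -0.616).
The plane normal is n = v₁ × v₂ ∝ (-0.043, -0.223, 0.282).
tan δ = √(n_x²+n_y²)/n_z = 0.228/0.282, so δ = 38.9°.
Dip direction = atan2(-0.043, -0.223) = 191° (azimuth of n's horizontal projection).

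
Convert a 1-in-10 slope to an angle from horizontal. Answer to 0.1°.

tan θ = 1/10 = 0.1000
θ = arctan(0.1000) = 5.71°

5.7°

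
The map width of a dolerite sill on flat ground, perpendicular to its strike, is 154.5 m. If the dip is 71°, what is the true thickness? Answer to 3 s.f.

146 m

True thickness t = w · sin(dip) = 154.5 × sin 71°
t = 154.5 × 0.9455 = 146.083 m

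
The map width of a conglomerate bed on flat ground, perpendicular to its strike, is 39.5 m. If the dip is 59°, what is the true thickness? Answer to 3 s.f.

33.9 m

True thickness t = w · sin(dip) = 39.5 × sin 59°
t = 39.5 × 0.8572 = 33.858 m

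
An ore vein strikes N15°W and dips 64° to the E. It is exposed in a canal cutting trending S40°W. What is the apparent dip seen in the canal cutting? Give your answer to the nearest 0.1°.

59.2°

The strike is N15°W and the section trends S40°W; the acute angle between them is β = 55°.
tan α = tan 64° × sin 55° = 2.0503 × 0.8192 = 1.6795
α = arctan(1.6795) = 59.23°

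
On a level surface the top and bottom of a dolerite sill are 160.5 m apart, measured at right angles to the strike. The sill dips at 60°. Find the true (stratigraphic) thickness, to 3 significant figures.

True thickness t = w · sin(dip) = 160.5 × sin 60°
t = 160.5 × 0.8660 = 138.997 m

139 m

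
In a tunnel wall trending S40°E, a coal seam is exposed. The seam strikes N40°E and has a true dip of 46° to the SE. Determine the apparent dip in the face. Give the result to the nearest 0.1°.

The section lies 80° from the strike.
tan(apparent dip) = tan 46° · sin 80° = 1.0198
apparent dip = arctan 1.0198 = 45.56°

45.6°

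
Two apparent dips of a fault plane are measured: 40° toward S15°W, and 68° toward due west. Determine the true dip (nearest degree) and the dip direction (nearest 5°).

Represent each trace as a vector plunging at its apparent dip toward its trend (east-north-up frame): v₁ = (-0.198, -0.740, -0.643), v₂ = (-0.375, -0.000, -0.927).
The plane normal is n = v₁ × v₂ ∝ (-0.686, -0.057, 0.277).
True dip = arccos(n_z / |n|) = arccos(0.3735) = 68.1°.
Dip direction = atan2(-0.686, -0.057) = 265° (azimuth of n's horizontal projection).

true dip 68°, dip direction 265°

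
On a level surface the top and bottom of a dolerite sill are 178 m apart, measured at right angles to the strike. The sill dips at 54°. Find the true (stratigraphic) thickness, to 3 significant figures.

True thickness t = w · sin(dip) = 178 × sin 54°
t = 178 × 0.8090 = 144.005 m

144 m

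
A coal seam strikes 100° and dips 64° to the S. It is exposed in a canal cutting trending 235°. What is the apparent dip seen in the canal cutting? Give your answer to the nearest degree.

Angle between strike (100°) and section (235°): β = 45°.
tan α = tan 64° × sin 45° = 2.0503 × 0.7071 = 1.4498
α = arctan(1.4498) = 55.40°

55°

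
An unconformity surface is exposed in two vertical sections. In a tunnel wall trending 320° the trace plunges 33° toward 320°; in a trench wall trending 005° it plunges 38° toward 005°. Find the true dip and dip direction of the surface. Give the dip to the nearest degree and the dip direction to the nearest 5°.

true dip 38°, dip direction 355°

Each apparent-dip line lies in the plane. As unit vectors (x east, y north, z up), v₁ plunges 33°→320° and v₂ plunges 38°→005°.
n = v₁ × v₂ = (-0.032, 0.369, 0.467) (taken with n_z > 0).
tan δ = √(n_x²+n_y²)/n_z = 0.371/0.467, so δ = 38.4°.
Dip direction = azimuth of (n_x, n_y) = atan2(-0.032, 0.369) = 355°.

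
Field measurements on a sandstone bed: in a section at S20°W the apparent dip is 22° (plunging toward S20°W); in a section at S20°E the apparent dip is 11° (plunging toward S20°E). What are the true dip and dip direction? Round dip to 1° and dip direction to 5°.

Each apparent-dip line lies in the plane. As unit vectors (x east, y north, z up), v₁ plunges 22°→S20°W and v₂ plunges 11°→S20°E.
Cross product v₁ × v₂ gives the pole to the plane: n ∝ (-0.179, -0.186, 0.585).
True dip = arccos(n_z / |n|) = arccos(0.9147) = 23.8°.
The horizontal component of n points toward azimuth atan2(n_x, n_y) = 224°, the dip direction.

true dip 24°, dip direction 225°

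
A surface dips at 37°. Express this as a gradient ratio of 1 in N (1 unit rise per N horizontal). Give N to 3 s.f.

1 : N means tan θ = 1/N, so N = 1/tan 37° = 1/0.7536

1 in 1.33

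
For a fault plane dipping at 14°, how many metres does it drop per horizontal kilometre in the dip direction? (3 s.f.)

drop per km = 1000 × tan 14° = 1000 × 0.2493

249 m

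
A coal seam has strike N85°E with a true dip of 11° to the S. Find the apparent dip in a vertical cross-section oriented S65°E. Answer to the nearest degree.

6°

The strike is N85°E and the section trends S65°E; the acute angle between them is β = 30°.
tan α = tan 11° × sin 30° = 0.1944 × 0.5000 = 0.0972
α = arctan(0.0972) = 5.55°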